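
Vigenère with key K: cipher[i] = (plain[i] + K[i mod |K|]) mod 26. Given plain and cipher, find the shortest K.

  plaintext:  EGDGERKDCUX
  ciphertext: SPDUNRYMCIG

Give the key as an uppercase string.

  i= 0: S-E = 14 → O
  i= 1: P-G =  9 → J
  i= 2: D-D =  0 → A
  i= 3: U-G = 14 → O
  i= 4: N-E =  9 → J
  i= 5: R-R =  0 → A
  i= 6: Y-K = 14 → O
  i= 7: M-D =  9 → J
  i= 8: C-C =  0 → A
  i= 9: I-U = 14 → O
  i=10: G-X =  9 → J
  shifts repeat with period 3: OJA

OJA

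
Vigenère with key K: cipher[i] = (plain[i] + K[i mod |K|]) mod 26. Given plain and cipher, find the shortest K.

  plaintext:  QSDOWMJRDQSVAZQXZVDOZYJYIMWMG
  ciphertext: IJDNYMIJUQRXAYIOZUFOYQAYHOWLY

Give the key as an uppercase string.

  i= 0: I-Q = 18 → S
  i= 1: J-S = 17 → R
  i= 2: D-D =  0 → A
  i= 3: N-O = 25 → Z
  i= 4: Y-W =  2 → C
  i= 5: M-M =  0 → A
  i= 6: I-J = 25 → Z
  i= 7: J-R = 18 → S
  i= 8: U-D = 17 → R
  i= 9: Q-Q =  0 → A
  i=10: R-S = 25 → Z
  i=11: X-V =  2 → C
  i=12: A-A =  0 → A
  i=13: Y-Z = 25 → Z
  i=14: I-Q = 18 → S
  i=15: O-X = 17 → R
  i=16: Z-Z =  0 → A
  i=17: U-V = 25 → Z
  i=18: F-D =  2 → C
  i=19: O-O =  0 → A
  i=20: Y-Z = 25 → Z
  i=21: Q-Y = 18 → S
  i=22: A-J = 17 → R
  i=23: Y-Y =  0 → A
  i=24: H-I = 25 → Z
  i=25: O-M =  2 → C
  i=26: W-W =  0 → A
  i=27: L-M = 25 → Z
  i=28: Y-G = 18 → S
  shifts repeat with period 7: SRAZCAZ

SRAZCAZ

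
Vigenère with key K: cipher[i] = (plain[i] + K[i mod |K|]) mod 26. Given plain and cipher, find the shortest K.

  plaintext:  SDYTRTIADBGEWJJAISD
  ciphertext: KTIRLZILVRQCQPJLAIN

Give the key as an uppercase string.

SQKYUGAL

  i= 0: K-S = 18 → S
  i= 1: T-D = 16 → Q
  i= 2: I-Y = 10 → K
  i= 3: R-T = 24 → Y
  i= 4: L-R = 20 → U
  i= 5: Z-T =  6 → G
  i= 6: I-I =  0 → A
  i= 7: L-A = 11 → L
  i= 8: V-D = 18 → S
  i= 9: R-B = 16 → Q
  i=10: Q-G = 10 → K
  i=11: C-E = 24 → Y
  i=12: Q-W = 20 → U
  i=13: P-J =  6 → G
  i=14: J-J =  0 → A
  i=15: L-A = 11 → L
  i=16: A-I = 18 → S
  i=17: I-S = 16 → Q
  i=18: N-D = 10 → K
  shifts repeat with period 8: SQKYUGAL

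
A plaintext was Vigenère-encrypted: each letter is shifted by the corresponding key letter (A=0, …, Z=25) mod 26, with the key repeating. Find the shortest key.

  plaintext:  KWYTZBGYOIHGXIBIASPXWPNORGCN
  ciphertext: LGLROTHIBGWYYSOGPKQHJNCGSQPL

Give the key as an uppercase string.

BKNYPS

  i= 0: L-K =  1 → B
  i= 1: G-W = 10 → K
  i= 2: L-Y = 13 → N
  i= 3: R-T = 24 → Y
  i= 4: O-Z = 15 → P
  i= 5: T-B = 18 → S
  i= 6: H-G =  1 → B
  i= 7: I-Y = 10 → K
  i= 8: B-O = 13 → N
  i= 9: G-I = 24 → Y
  i=10: W-H = 15 → P
  i=11: Y-G = 18 → S
  i=12: Y-X =  1 → B
  i=13: S-I = 10 → K
  i=14: O-B = 13 → N
  i=15: G-I = 24 → Y
  i=16: P-A = 15 → P
  i=17: K-S = 18 → S
  i=18: Q-P =  1 → B
  i=19: H-X = 10 → K
  i=20: J-W = 13 → N
  i=21: N-P = 24 → Y
  i=22: C-N = 15 → P
  i=23: G-O = 18 → S
  i=24: S-R =  1 → B
  i=25: Q-G = 10 → K
  i=26: P-C = 13 → N
  i=27: L-N = 24 → Y
  shifts repeat with period 6: BKNYPS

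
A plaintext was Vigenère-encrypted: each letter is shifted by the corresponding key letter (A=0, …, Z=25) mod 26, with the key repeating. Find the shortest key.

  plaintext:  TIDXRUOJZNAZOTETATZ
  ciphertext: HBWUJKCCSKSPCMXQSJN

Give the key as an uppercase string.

OTTXSQ

  i= 0: H-T = 14 → O
  i= 1: B-I = 19 → T
  i= 2: W-D = 19 → T
  i= 3: U-X = 23 → X
  i= 4: J-R = 18 → S
  i= 5: K-U = 16 → Q
  i= 6: C-O = 14 → O
  i= 7: C-J = 19 → T
  i= 8: S-Z = 19 → T
  i= 9: K-N = 23 → X
  i=10: S-A = 18 → S
  i=11: P-Z = 16 → Q
  i=12: C-O = 14 → O
  i=13: M-T = 19 → T
  i=14: X-E = 19 → T
  i=15: Q-T = 23 → X
  i=16: S-A = 18 → S
  i=17: J-T = 16 → Q
  i=18: N-Z = 14 → O
  shifts repeat with period 6: OTTXSQ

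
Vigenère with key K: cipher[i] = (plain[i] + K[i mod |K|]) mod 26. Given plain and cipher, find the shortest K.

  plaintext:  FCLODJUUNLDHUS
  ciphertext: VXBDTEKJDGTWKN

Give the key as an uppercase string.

  i= 0: V-F = 16 → Q
  i= 1: X-C = 21 → V
  i= 2: B-L = 16 → Q
  i= 3: D-O = 15 → P
  i= 4: T-D = 16 → Q
  i= 5: E-J = 21 → V
  i= 6: K-U = 16 → Q
  i= 7: J-U = 15 → P
  i= 8: D-N = 16 → Q
  i= 9: G-L = 21 → V
  i=10: T-D = 16 → Q
  i=11: W-H = 15 → P
  i=12: K-U = 16 → Q
  i=13: N-S = 21 → V
  shifts repeat with period 4: QVQP

QVQP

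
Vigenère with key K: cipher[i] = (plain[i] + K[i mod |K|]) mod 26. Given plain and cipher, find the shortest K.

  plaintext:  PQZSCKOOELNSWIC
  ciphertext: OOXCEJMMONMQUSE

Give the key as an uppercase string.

ZYYKC

  i= 0: O-P = 25 → Z
  i= 1: O-Q = 24 → Y
  i= 2: X-Z = 24 → Y
  i= 3: C-S = 10 → K
  i= 4: E-C =  2 → C
  i= 5: J-K = 25 → Z
  i= 6: M-O = 24 → Y
  i= 7: M-O = 24 → Y
  i= 8: O-E = 10 → K
  i= 9: N-L =  2 → C
  i=10: M-N = 25 → Z
  i=11: Q-S = 24 → Y
  i=12: U-W = 24 → Y
  i=13: S-I = 10 → K
  i=14: E-C =  2 → C
  shifts repeat with period 5: ZYYKC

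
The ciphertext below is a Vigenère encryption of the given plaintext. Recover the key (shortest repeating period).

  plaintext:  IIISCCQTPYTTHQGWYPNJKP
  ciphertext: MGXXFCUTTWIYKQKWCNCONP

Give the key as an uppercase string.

  i= 0: M-I =  4 → E
  i= 1: G-I = 24 → Y
  i= 2: X-I = 15 → P
  i= 3: X-S =  5 → F
  i= 4: F-C =  3 → D
  i= 5: C-C =  0 → A
  i= 6: U-Q =  4 → E
  i= 7: T-T =  0 → A
  i= 8: T-P =  4 → E
  i= 9: W-Y = 24 → Y
  i=10: I-T = 15 → P
  i=11: Y-T =  5 → F
  i=12: K-H =  3 → D
  i=13: Q-Q =  0 → A
  i=14: K-G =  4 → E
  i=15: W-W =  0 → A
  i=16: C-Y =  4 → E
  i=17: N-P = 24 → Y
  i=18: C-N = 15 → P
  i=19: O-J =  5 → F
  i=20: N-K =  3 → D
  i=21: P-P =  0 → A
  shifts repeat with period 8: EYPFDAEA

EYPFDAEA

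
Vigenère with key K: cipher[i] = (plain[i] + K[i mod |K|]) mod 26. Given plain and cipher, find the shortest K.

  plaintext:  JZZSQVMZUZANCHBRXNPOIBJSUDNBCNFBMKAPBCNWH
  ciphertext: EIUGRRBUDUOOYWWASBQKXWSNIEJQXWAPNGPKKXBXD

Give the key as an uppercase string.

VJVOBWP

  i= 0: E-J = 21 → V
  i= 1: I-Z =  9 → J
  i= 2: U-Z = 21 → V
  i= 3: G-S = 14 → O
  i= 4: R-Q =  1 → B
  i= 5: R-V = 22 → W
  i= 6: B-M = 15 → P
  i= 7: U-Z = 21 → V
  i= 8: D-U =  9 → J
  i= 9: U-Z = 21 → V
  i=10: O-A = 14 → O
  i=11: O-N =  1 → B
  i=12: Y-C = 22 → W
  i=13: W-H = 15 → P
  i=14: W-B = 21 → V
  i=15: A-R =  9 → J
  i=16: S-X = 21 → V
  i=17: B-N = 14 → O
  i=18: Q-P =  1 → B
  i=19: K-O = 22 → W
  i=20: X-I = 15 → P
  i=21: W-B = 21 → V
  i=22: S-J =  9 → J
  i=23: N-S = 21 → V
  i=24: I-U = 14 → O
  i=25: E-D =  1 → B
  i=26: J-N = 22 → W
  i=27: Q-B = 15 → P
  i=28: X-C = 21 → V
  i=29: W-N =  9 → J
  i=30: A-F = 21 → V
  i=31: P-B = 14 → O
  i=32: N-M =  1 → B
  i=33: G-K = 22 → W
  i=34: P-A = 15 → P
  i=35: K-P = 21 → V
  i=36: K-B =  9 → J
  i=37: X-C = 21 → V
  i=38: B-N = 14 → O
  i=39: X-W =  1 → B
  i=40: D-H = 22 → W
  shifts repeat with period 7: VJVOBWP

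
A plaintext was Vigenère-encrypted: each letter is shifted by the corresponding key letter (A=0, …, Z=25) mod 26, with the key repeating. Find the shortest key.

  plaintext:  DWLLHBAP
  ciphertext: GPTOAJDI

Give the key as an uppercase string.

DTI

  i= 0: G-D =  3 → D
  i= 1: P-W = 19 → T
  i= 2: T-L =  8 → I
  i= 3: O-L =  3 → D
  i= 4: A-H = 19 → T
  i= 5: J-B =  8 → I
  i= 6: D-A =  3 → D
  i= 7: I-P = 19 → T
  shifts repeat with period 3: DTI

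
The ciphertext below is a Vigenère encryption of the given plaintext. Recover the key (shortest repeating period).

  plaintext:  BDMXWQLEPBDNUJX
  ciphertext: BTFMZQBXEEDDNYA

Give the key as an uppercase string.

AQTPD

  i= 0: B-B =  0 → A
  i= 1: T-D = 16 → Q
  i= 2: F-M = 19 → T
  i= 3: M-X = 15 → P
  i= 4: Z-W =  3 → D
  i= 5: Q-Q =  0 → A
  i= 6: B-L = 16 → Q
  i= 7: X-E = 19 → T
  i= 8: E-P = 15 → P
  i= 9: E-B =  3 → D
  i=10: D-D =  0 → A
  i=11: D-N = 16 → Q
  i=12: N-U = 19 → T
  i=13: Y-J = 15 → P
  i=14: A-X =  3 → D
  shifts repeat with period 5: AQTPD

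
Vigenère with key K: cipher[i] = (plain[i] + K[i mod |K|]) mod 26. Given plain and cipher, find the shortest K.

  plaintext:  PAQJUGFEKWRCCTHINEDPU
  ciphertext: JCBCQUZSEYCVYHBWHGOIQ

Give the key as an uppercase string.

UCLTWOUO

  i= 0: J-P = 20 → U
  i= 1: C-A =  2 → C
  i= 2: B-Q = 11 → L
  i= 3: C-J = 19 → T
  i= 4: Q-U = 22 → W
  i= 5: U-G = 14 → O
  i= 6: Z-F = 20 → U
  i= 7: S-E = 14 → O
  i= 8: E-K = 20 → U
  i= 9: Y-W =  2 → C
  i=10: C-R = 11 → L
  i=11: V-C = 19 → T
  i=12: Y-C = 22 → W
  i=13: H-T = 14 → O
  i=14: B-H = 20 → U
  i=15: W-I = 14 → O
  i=16: H-N = 20 → U
  i=17: G-E =  2 → C
  i=18: O-D = 11 → L
  i=19: I-P = 19 → T
  i=20: Q-U = 22 → W
  shifts repeat with period 8: UCLTWOUO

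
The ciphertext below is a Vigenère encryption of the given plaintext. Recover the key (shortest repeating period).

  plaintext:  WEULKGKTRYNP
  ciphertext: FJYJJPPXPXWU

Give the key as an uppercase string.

  i= 0: F-W =  9 → J
  i= 1: J-E =  5 → F
  i= 2: Y-U =  4 → E
  i= 3: J-L = 24 → Y
  i= 4: J-K = 25 → Z
  i= 5: P-G =  9 → J
  i= 6: P-K =  5 → F
  i= 7: X-T =  4 → E
  i= 8: P-R = 24 → Y
  i= 9: X-Y = 25 → Z
  i=10: W-N =  9 → J
  i=11: U-P =  5 → F
  shifts repeat with period 5: JFEYZ

JFEYZ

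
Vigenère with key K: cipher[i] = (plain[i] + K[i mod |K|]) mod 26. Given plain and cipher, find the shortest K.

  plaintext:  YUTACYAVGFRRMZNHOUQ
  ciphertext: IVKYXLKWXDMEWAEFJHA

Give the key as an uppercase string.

KBRYVN

  i= 0: I-Y = 10 → K
  i= 1: V-U =  1 → B
  i= 2: K-T = 17 → R
  i= 3: Y-A = 24 → Y
  i= 4: X-C = 21 → V
  i= 5: L-Y = 13 → N
  i= 6: K-A = 10 → K
  i= 7: W-V =  1 → B
  i= 8: X-G = 17 → R
  i= 9: D-F = 24 → Y
  i=10: M-R = 21 → V
  i=11: E-R = 13 → N
  i=12: W-M = 10 → K
  i=13: A-Z =  1 → B
  i=14: E-N = 17 → R
  i=15: F-H = 24 → Y
  i=16: J-O = 21 → V
  i=17: H-U = 13 → N
  i=18: A-Q = 10 → K
  shifts repeat with period 6: KBRYVN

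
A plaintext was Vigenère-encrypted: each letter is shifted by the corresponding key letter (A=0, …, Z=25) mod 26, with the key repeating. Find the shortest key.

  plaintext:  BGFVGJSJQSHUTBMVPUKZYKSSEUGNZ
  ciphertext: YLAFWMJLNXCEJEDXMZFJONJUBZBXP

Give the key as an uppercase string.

  i= 0: Y-B = 23 → X
  i= 1: L-G =  5 → F
  i= 2: A-F = 21 → V
  i= 3: F-V = 10 → K
  i= 4: W-G = 16 → Q
  i= 5: M-J =  3 → D
  i= 6: J-S = 17 → R
  i= 7: L-J =  2 → C
  i= 8: N-Q = 23 → X
  i= 9: X-S =  5 → F
  i=10: C-H = 21 → V
  i=11: E-U = 10 → K
  i=12: J-T = 16 → Q
  i=13: E-B =  3 → D
  i=14: D-M = 17 → R
  i=15: X-V =  2 → C
  i=16: M-P = 23 → X
  i=17: Z-U =  5 → F
  i=18: F-K = 21 → V
  i=19: J-Z = 10 → K
  i=20: O-Y = 16 → Q
  i=21: N-K =  3 → D
  i=22: J-S = 17 → R
  i=23: U-S =  2 → C
  i=24: B-E = 23 → X
  i=25: Z-U =  5 → F
  i=26: B-G = 21 → V
  i=27: X-N = 10 → K
  i=28: P-Z = 16 → Q
  shifts repeat with period 8: XFVKQDRC

XFVKQDRC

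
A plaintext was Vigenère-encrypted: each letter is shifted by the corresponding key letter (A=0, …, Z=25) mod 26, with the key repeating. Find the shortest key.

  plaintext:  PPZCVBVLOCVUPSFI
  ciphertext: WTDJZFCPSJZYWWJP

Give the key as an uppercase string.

HEE

  i= 0: W-P =  7 → H
  i= 1: T-P =  4 → E
  i= 2: D-Z =  4 → E
  i= 3: J-C =  7 → H
  i= 4: Z-V =  4 → E
  i= 5: F-B =  4 → E
  i= 6: C-V =  7 → H
  i= 7: P-L =  4 → E
  i= 8: S-O =  4 → E
  i= 9: J-C =  7 → H
  i=10: Z-V =  4 → E
  i=11: Y-U =  4 → E
  i=12: W-P =  7 → H
  i=13: W-S =  4 → E
  i=14: J-F =  4 → E
  i=15: P-I =  7 → H
  shifts repeat with period 3: HEE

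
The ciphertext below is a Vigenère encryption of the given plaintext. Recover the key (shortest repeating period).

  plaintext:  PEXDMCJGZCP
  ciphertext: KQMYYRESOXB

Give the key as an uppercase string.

VMP

  i= 0: K-P = 21 → V
  i= 1: Q-E = 12 → M
  i= 2: M-X = 15 → P
  i= 3: Y-D = 21 → V
  i= 4: Y-M = 12 → M
  i= 5: R-C = 15 → P
  i= 6: E-J = 21 → V
  i= 7: S-G = 12 → M
  i= 8: O-Z = 15 → P
  i= 9: X-C = 21 → V
  i=10: B-P = 12 → M
  shifts repeat with period 3: VMP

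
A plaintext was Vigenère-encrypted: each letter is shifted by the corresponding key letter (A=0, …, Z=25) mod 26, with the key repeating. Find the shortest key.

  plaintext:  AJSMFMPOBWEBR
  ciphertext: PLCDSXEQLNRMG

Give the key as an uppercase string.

  i= 0: P-A = 15 → P
  i= 1: L-J =  2 → C
  i= 2: C-S = 10 → K
  i= 3: D-M = 17 → R
  i= 4: S-F = 13 → N
  i= 5: X-M = 11 → L
  i= 6: E-P = 15 → P
  i= 7: Q-O =  2 → C
  i= 8: L-B = 10 → K
  i= 9: N-W = 17 → R
  i=10: R-E = 13 → N
  i=11: M-B = 11 → L
  i=12: G-R = 15 → P
  shifts repeat with period 6: PCKRNL

PCKRNL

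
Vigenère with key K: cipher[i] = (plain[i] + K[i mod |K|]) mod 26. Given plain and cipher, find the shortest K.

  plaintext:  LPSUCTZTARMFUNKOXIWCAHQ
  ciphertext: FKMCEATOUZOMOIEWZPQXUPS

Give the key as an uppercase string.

UVUICH

  i= 0: F-L = 20 → U
  i= 1: K-P = 21 → V
  i= 2: M-S = 20 → U
  i= 3: C-U =  8 → I
  i= 4: E-C =  2 → C
  i= 5: A-T =  7 → H
  i= 6: T-Z = 20 → U
  i= 7: O-T = 21 → V
  i= 8: U-A = 20 → U
  i= 9: Z-R =  8 → I
  i=10: O-M =  2 → C
  i=11: M-F =  7 → H
  i=12: O-U = 20 → U
  i=13: I-N = 21 → V
  i=14: E-K = 20 → U
  i=15: W-O =  8 → I
  i=16: Z-X =  2 → C
  i=17: P-I =  7 → H
  i=18: Q-W = 20 → U
  i=19: X-C = 21 → V
  i=20: U-A = 20 → U
  i=21: P-H =  8 → I
  i=22: S-Q =  2 → C
  shifts repeat with period 6: UVUICH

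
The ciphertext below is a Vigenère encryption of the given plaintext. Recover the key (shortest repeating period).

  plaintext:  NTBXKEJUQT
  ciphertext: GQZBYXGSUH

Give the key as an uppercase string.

TXYEO

  i= 0: G-N = 19 → T
  i= 1: Q-T = 23 → X
  i= 2: Z-B = 24 → Y
  i= 3: B-X =  4 → E
  i= 4: Y-K = 14 → O
  i= 5: X-E = 19 → T
  i= 6: G-J = 23 → X
  i= 7: S-U = 24 → Y
  i= 8: U-Q =  4 → E
  i= 9: H-T = 14 → O
  shifts repeat with period 5: TXYEO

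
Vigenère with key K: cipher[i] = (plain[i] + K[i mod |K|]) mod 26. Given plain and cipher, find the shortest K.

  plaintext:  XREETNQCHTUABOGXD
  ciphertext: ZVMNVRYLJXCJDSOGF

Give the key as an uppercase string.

CEIJ

  i= 0: Z-X =  2 → C
  i= 1: V-R =  4 → E
  i= 2: M-E =  8 → I
  i= 3: N-E =  9 → J
  i= 4: V-T =  2 → C
  i= 5: R-N =  4 → E
  i= 6: Y-Q =  8 → I
  i= 7: L-C =  9 → J
  i= 8: J-H =  2 → C
  i= 9: X-T =  4 → E
  i=10: C-U =  8 → I
  i=11: J-A =  9 → J
  i=12: D-B =  2 → C
  i=13: S-O =  4 → E
  i=14: O-G =  8 → I
  i=15: G-X =  9 → J
  i=16: F-D =  2 → C
  shifts repeat with period 4: CEIJ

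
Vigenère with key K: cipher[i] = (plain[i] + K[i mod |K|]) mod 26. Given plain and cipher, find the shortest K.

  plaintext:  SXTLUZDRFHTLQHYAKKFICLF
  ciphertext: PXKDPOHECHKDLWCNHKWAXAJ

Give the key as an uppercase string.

XARSVPEN

  i= 0: P-S = 23 → X
  i= 1: X-X =  0 → A
  i= 2: K-T = 17 → R
  i= 3: D-L = 18 → S
  i= 4: P-U = 21 → V
  i= 5: O-Z = 15 → P
  i= 6: H-D =  4 → E
  i= 7: E-R = 13 → N
  i= 8: C-F = 23 → X
  i= 9: H-H =  0 → A
  i=10: K-T = 17 → R
  i=11: D-L = 18 → S
  i=12: L-Q = 21 → V
  i=13: W-H = 15 → P
  i=14: C-Y =  4 → E
  i=15: N-A = 13 → N
  i=16: H-K = 23 → X
  i=17: K-K =  0 → A
  i=18: W-F = 17 → R
  i=19: A-I = 18 → S
  i=20: X-C = 21 → V
  i=21: A-L = 15 → P
  i=22: J-F =  4 → E
  shifts repeat with period 8: XARSVPEN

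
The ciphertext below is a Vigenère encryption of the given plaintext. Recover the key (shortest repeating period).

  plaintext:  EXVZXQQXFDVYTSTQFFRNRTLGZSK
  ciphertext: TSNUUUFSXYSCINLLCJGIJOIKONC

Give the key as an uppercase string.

  i= 0: T-E = 15 → P
  i= 1: S-X = 21 → V
  i= 2: N-V = 18 → S
  i= 3: U-Z = 21 → V
  i= 4: U-X = 23 → X
  i= 5: U-Q =  4 → E
  i= 6: F-Q = 15 → P
  i= 7: S-X = 21 → V
  i= 8: X-F = 18 → S
  i= 9: Y-D = 21 → V
  i=10: S-V = 23 → X
  i=11: C-Y =  4 → E
  i=12: I-T = 15 → P
  i=13: N-S = 21 → V
  i=14: L-T = 18 → S
  i=15: L-Q = 21 → V
  i=16: C-F = 23 → X
  i=17: J-F =  4 → E
  i=18: G-R = 15 → P
  i=19: I-N = 21 → V
  i=20: J-R = 18 → S
  i=21: O-T = 21 → V
  i=22: I-L = 23 → X
  i=23: K-G =  4 → E
  i=24: O-Z = 15 → P
  i=25: N-S = 21 → V
  i=26: C-K = 18 → S
  shifts repeat with period 6: PVSVXE

PVSVXE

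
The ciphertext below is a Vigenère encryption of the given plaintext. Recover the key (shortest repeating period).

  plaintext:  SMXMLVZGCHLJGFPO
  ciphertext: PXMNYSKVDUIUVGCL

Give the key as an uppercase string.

XLPBN

  i= 0: P-S = 23 → X
  i= 1: X-M = 11 → L
  i= 2: M-X = 15 → P
  i= 3: N-M =  1 → B
  i= 4: Y-L = 13 → N
  i= 5: S-V = 23 → X
  i= 6: K-Z = 11 → L
  i= 7: V-G = 15 → P
  i= 8: D-C =  1 → B
  i= 9: U-H = 13 → N
  i=10: I-L = 23 → X
  i=11: U-J = 11 → L
  i=12: V-G = 15 → P
  i=13: G-F =  1 → B
  i=14: C-P = 13 → N
  i=15: L-O = 23 → X
  shifts repeat with period 5: XLPBN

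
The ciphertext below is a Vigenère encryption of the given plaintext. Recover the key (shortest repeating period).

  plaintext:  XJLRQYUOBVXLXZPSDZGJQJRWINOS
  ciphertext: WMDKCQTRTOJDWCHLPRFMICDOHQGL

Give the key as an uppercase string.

  i= 0: W-X = 25 → Z
  i= 1: M-J =  3 → D
  i= 2: D-L = 18 → S
  i= 3: K-R = 19 → T
  i= 4: C-Q = 12 → M
  i= 5: Q-Y = 18 → S
  i= 6: T-U = 25 → Z
  i= 7: R-O =  3 → D
  i= 8: T-B = 18 → S
  i= 9: O-V = 19 → T
  i=10: J-X = 12 → M
  i=11: D-L = 18 → S
  i=12: W-X = 25 → Z
  i=13: C-Z =  3 → D
  i=14: H-P = 18 → S
  i=15: L-S = 19 → T
  i=16: P-D = 12 → M
  i=17: R-Z = 18 → S
  i=18: F-G = 25 → Z
  i=19: M-J =  3 → D
  i=20: I-Q = 18 → S
  i=21: C-J = 19 → T
  i=22: D-R = 12 → M
  i=23: O-W = 18 → S
  i=24: H-I = 25 → Z
  i=25: Q-N =  3 → D
  i=26: G-O = 18 → S
  i=27: L-S = 19 → T
  shifts repeat with period 6: ZDSTMS

ZDSTMS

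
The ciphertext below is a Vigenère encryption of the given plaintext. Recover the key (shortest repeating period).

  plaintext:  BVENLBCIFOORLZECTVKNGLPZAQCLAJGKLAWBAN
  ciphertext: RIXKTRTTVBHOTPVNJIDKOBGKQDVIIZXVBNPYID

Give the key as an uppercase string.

  i= 0: R-B = 16 → Q
  i= 1: I-V = 13 → N
  i= 2: X-E = 19 → T
  i= 3: K-N = 23 → X
  i= 4: T-L =  8 → I
  i= 5: R-B = 16 → Q
  i= 6: T-C = 17 → R
  i= 7: T-I = 11 → L
  i= 8: V-F = 16 → Q
  i= 9: B-O = 13 → N
  i=10: H-O = 19 → T
  i=11: O-R = 23 → X
  i=12: T-L =  8 → I
  i=13: P-Z = 16 → Q
  i=14: V-E = 17 → R
  i=15: N-C = 11 → L
  i=16: J-T = 16 → Q
  i=17: I-V = 13 → N
  i=18: D-K = 19 → T
  i=19: K-N = 23 → X
  i=20: O-G =  8 → I
  i=21: B-L = 16 → Q
  i=22: G-P = 17 → R
  i=23: K-Z = 11 → L
  i=24: Q-A = 16 → Q
  i=25: D-Q = 13 → N
  i=26: V-C = 19 → T
  i=27: I-L = 23 → X
  i=28: I-A =  8 → I
  i=29: Z-J = 16 → Q
  i=30: X-G = 17 → R
  i=31: V-K = 11 → L
  i=32: B-L = 16 → Q
  i=33: N-A = 13 → N
  i=34: P-W = 19 → T
  i=35: Y-B = 23 → X
  i=36: I-A =  8 → I
  i=37: D-N = 16 → Q
  shifts repeat with period 8: QNTXIQRL

QNTXIQRL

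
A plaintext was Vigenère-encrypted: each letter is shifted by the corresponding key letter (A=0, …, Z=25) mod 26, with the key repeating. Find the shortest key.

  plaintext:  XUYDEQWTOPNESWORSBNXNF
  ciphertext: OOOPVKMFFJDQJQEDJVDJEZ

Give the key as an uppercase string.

  i= 0: O-X = 17 → R
  i= 1: O-U = 20 → U
  i= 2: O-Y = 16 → Q
  i= 3: P-D = 12 → M
  i= 4: V-E = 17 → R
  i= 5: K-Q = 20 → U
  i= 6: M-W = 16 → Q
  i= 7: F-T = 12 → M
  i= 8: F-O = 17 → R
  i= 9: J-P = 20 → U
  i=10: D-N = 16 → Q
  i=11: Q-E = 12 → M
  i=12: J-S = 17 → R
  i=13: Q-W = 20 → U
  i=14: E-O = 16 → Q
  i=15: D-R = 12 → M
  i=16: J-S = 17 → R
  i=17: V-B = 20 → U
  i=18: D-N = 16 → Q
  i=19: J-X = 12 → M
  i=20: E-N = 17 → R
  i=21: Z-F = 20 → U
  shifts repeat with period 4: RUQM

RUQM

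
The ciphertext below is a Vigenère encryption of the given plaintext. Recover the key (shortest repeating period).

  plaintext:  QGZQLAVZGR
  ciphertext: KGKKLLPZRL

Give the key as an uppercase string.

UAL

  i= 0: K-Q = 20 → U
  i= 1: G-G =  0 → A
  i= 2: K-Z = 11 → L
  i= 3: K-Q = 20 → U
  i= 4: L-L =  0 → A
  i= 5: L-A = 11 → L
  i= 6: P-V = 20 → U
  i= 7: Z-Z =  0 → A
  i= 8: R-G = 11 → L
  i= 9: L-R = 20 → U
  shifts repeat with period 3: UAL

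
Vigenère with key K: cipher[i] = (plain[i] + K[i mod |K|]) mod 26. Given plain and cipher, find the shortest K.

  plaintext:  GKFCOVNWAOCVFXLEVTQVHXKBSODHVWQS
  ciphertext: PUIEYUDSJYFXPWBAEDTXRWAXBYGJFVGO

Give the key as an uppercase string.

  i= 0: P-G =  9 → J
  i= 1: U-K = 10 → K
  i= 2: I-F =  3 → D
  i= 3: E-C =  2 → C
  i= 4: Y-O = 10 → K
  i= 5: U-V = 25 → Z
  i= 6: D-N = 16 → Q
  i= 7: S-W = 22 → W
  i= 8: J-A =  9 → J
  i= 9: Y-O = 10 → K
  i=10: F-C =  3 → D
  i=11: X-V =  2 → C
  i=12: P-F = 10 → K
  i=13: W-X = 25 → Z
  i=14: B-L = 16 → Q
  i=15: A-E = 22 → W
  i=16: E-V =  9 → J
  i=17: D-T = 10 → K
  i=18: T-Q =  3 → D
  i=19: X-V =  2 → C
  i=20: R-H = 10 → K
  i=21: W-X = 25 → Z
  i=22: A-K = 16 → Q
  i=23: X-B = 22 → W
  i=24: B-S =  9 → J
  i=25: Y-O = 10 → K
  i=26: G-D =  3 → D
  i=27: J-H =  2 → C
  i=28: F-V = 10 → K
  i=29: V-W = 25 → Z
  i=30: G-Q = 16 → Q
  i=31: O-S = 22 → W
  shifts repeat with period 8: JKDCKZQW

JKDCKZQW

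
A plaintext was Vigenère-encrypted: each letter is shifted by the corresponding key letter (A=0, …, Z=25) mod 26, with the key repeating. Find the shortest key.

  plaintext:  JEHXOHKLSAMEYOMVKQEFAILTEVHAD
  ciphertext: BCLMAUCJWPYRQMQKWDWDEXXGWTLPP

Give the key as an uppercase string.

SYEPMN

  i= 0: B-J = 18 → S
  i= 1: C-E = 24 → Y
  i= 2: L-H =  4 → E
  i= 3: M-X = 15 → P
  i= 4: A-O = 12 → M
  i= 5: U-H = 13 → N
  i= 6: C-K = 18 → S
  i= 7: J-L = 24 → Y
  i= 8: W-S =  4 → E
  i= 9: P-A = 15 → P
  i=10: Y-M = 12 → M
  i=11: R-E = 13 → N
  i=12: Q-Y = 18 → S
  i=13: M-O = 24 → Y
  i=14: Q-M =  4 → E
  i=15: K-V = 15 → P
  i=16: W-K = 12 → M
  i=17: D-Q = 13 → N
  i=18: W-E = 18 → S
  i=19: D-F = 24 → Y
  i=20: E-A =  4 → E
  i=21: X-I = 15 → P
  i=22: X-L = 12 → M
  i=23: G-T = 13 → N
  i=24: W-E = 18 → S
  i=25: T-V = 24 → Y
  i=26: L-H =  4 → E
  i=27: P-A = 15 → P
  i=28: P-D = 12 → M
  shifts repeat with period 6: SYEPMN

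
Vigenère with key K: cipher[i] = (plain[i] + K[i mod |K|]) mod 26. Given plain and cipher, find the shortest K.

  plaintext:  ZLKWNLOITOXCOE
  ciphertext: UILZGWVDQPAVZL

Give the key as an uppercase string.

  i= 0: U-Z = 21 → V
  i= 1: I-L = 23 → X
  i= 2: L-K =  1 → B
  i= 3: Z-W =  3 → D
  i= 4: G-N = 19 → T
  i= 5: W-L = 11 → L
  i= 6: V-O =  7 → H
  i= 7: D-I = 21 → V
  i= 8: Q-T = 23 → X
  i= 9: P-O =  1 → B
  i=10: A-X =  3 → D
  i=11: V-C = 19 → T
  i=12: Z-O = 11 → L
  i=13: L-E =  7 → H
  shifts repeat with period 7: VXBDTLH

VXBDTLH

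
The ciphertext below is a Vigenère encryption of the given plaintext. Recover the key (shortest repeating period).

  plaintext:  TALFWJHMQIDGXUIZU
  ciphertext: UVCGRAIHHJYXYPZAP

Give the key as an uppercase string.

BVR

  i= 0: U-T =  1 → B
  i= 1: V-A = 21 → V
  i= 2: C-L = 17 → R
  i= 3: G-F =  1 → B
  i= 4: R-W = 21 → V
  i= 5: A-J = 17 → R
  i= 6: I-H =  1 → B
  i= 7: H-M = 21 → V
  i= 8: H-Q = 17 → R
  i= 9: J-I =  1 → B
  i=10: Y-D = 21 → V
  i=11: X-G = 17 → R
  i=12: Y-X =  1 → B
  i=13: P-U = 21 → V
  i=14: Z-I = 17 → R
  i=15: A-Z =  1 → B
  i=16: P-U = 21 → V
  shifts repeat with period 3: BVR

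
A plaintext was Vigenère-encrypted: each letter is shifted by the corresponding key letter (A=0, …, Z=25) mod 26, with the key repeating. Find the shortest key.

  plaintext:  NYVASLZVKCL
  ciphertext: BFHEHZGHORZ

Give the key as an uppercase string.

OHMEP

  i= 0: B-N = 14 → O
  i= 1: F-Y =  7 → H
  i= 2: H-V = 12 → M
  i= 3: E-A =  4 → E
  i= 4: H-S = 15 → P
  i= 5: Z-L = 14 → O
  i= 6: G-Z =  7 → H
  i= 7: H-V = 12 → M
  i= 8: O-K =  4 → E
  i= 9: R-C = 15 → P
  i=10: Z-L = 14 → O
  shifts repeat with period 5: OHMEP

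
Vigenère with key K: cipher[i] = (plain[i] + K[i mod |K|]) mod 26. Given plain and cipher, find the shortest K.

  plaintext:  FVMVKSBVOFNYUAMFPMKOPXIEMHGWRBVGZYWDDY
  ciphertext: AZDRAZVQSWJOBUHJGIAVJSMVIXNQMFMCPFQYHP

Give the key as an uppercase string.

  i= 0: A-F = 21 → V
  i= 1: Z-V =  4 → E
  i= 2: D-M = 17 → R
  i= 3: R-V = 22 → W
  i= 4: A-K = 16 → Q
  i= 5: Z-S =  7 → H
  i= 6: V-B = 20 → U
  i= 7: Q-V = 21 → V
  i= 8: S-O =  4 → E
  i= 9: W-F = 17 → R
  i=10: J-N = 22 → W
  i=11: O-Y = 16 → Q
  i=12: B-U =  7 → H
  i=13: U-A = 20 → U
  i=14: H-M = 21 → V
  i=15: J-F =  4 → E
  i=16: G-P = 17 → R
  i=17: I-M = 22 → W
  i=18: A-K = 16 → Q
  i=19: V-O =  7 → H
  i=20: J-P = 20 → U
  i=21: S-X = 21 → V
  i=22: M-I =  4 → E
  i=23: V-E = 17 → R
  i=24: I-M = 22 → W
  i=25: X-H = 16 → Q
  i=26: N-G =  7 → H
  i=27: Q-W = 20 → U
  i=28: M-R = 21 → V
  i=29: F-B =  4 → E
  i=30: M-V = 17 → R
  i=31: C-G = 22 → W
  i=32: P-Z = 16 → Q
  i=33: F-Y =  7 → H
  i=34: Q-W = 20 → U
  i=35: Y-D = 21 → V
  i=36: H-D =  4 → E
  i=37: P-Y = 17 → R
  shifts repeat with period 7: VERWQHU

VERWQHU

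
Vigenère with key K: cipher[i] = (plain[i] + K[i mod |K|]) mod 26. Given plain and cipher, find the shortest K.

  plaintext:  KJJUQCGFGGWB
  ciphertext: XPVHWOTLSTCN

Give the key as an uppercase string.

NGM

  i= 0: X-K = 13 → N
  i= 1: P-J =  6 → G
  i= 2: V-J = 12 → M
  i= 3: H-U = 13 → N
  i= 4: W-Q =  6 → G
  i= 5: O-C = 12 → M
  i= 6: T-G = 13 → N
  i= 7: L-F =  6 → G
  i= 8: S-G = 12 → M
  i= 9: T-G = 13 → N
  i=10: C-W =  6 → G
  i=11: N-B = 12 → M
  shifts repeat with period 3: NGM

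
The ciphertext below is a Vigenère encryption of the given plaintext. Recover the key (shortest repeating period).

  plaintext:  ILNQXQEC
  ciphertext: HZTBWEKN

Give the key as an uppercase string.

ZOGL

  i= 0: H-I = 25 → Z
  i= 1: Z-L = 14 → O
  i= 2: T-N =  6 → G
  i= 3: B-Q = 11 → L
  i= 4: W-X = 25 → Z
  i= 5: E-Q = 14 → O
  i= 6: K-E =  6 → G
  i= 7: N-C = 11 → L
  shifts repeat with period 4: ZOGL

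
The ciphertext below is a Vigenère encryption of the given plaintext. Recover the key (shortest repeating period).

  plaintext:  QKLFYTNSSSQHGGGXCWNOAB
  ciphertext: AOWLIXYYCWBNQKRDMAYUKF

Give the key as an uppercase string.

  i= 0: A-Q = 10 → K
  i= 1: O-K =  4 → E
  i= 2: W-L = 11 → L
  i= 3: L-F =  6 → G
  i= 4: I-Y = 10 → K
  i= 5: X-T =  4 → E
  i= 6: Y-N = 11 → L
  i= 7: Y-S =  6 → G
  i= 8: C-S = 10 → K
  i= 9: W-S =  4 → E
  i=10: B-Q = 11 → L
  i=11: N-H =  6 → G
  i=12: Q-G = 10 → K
  i=13: K-G =  4 → E
  i=14: R-G = 11 → L
  i=15: D-X =  6 → G
  i=16: M-C = 10 → K
  i=17: A-W =  4 → E
  i=18: Y-N = 11 → L
  i=19: U-O =  6 → G
  i=20: K-A = 10 → K
  i=21: F-B =  4 → E
  shifts repeat with period 4: KELG

KELG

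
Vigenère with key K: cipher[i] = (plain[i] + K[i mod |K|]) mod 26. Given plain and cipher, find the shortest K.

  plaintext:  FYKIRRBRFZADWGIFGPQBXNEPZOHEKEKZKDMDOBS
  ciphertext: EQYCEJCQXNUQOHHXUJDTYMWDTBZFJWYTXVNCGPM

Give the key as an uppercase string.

  i= 0: E-F = 25 → Z
  i= 1: Q-Y = 18 → S
  i= 2: Y-K = 14 → O
  i= 3: C-I = 20 → U
  i= 4: E-R = 13 → N
  i= 5: J-R = 18 → S
  i= 6: C-B =  1 → B
  i= 7: Q-R = 25 → Z
  i= 8: X-F = 18 → S
  i= 9: N-Z = 14 → O
  i=10: U-A = 20 → U
  i=11: Q-D = 13 → N
  i=12: O-W = 18 → S
  i=13: H-G =  1 → B
  i=14: H-I = 25 → Z
  i=15: X-F = 18 → S
  i=16: U-G = 14 → O
  i=17: J-P = 20 → U
  i=18: D-Q = 13 → N
  i=19: T-B = 18 → S
  i=20: Y-X =  1 → B
  i=21: M-N = 25 → Z
  i=22: W-E = 18 → S
  i=23: D-P = 14 → O
  i=24: T-Z = 20 → U
  i=25: B-O = 13 → N
  i=26: Z-H = 18 → S
  i=27: F-E =  1 → B
  i=28: J-K = 25 → Z
  i=29: W-E = 18 → S
  i=30: Y-K = 14 → O
  i=31: T-Z = 20 → U
  i=32: X-K = 13 → N
  i=33: V-D = 18 → S
  i=34: N-M =  1 → B
  i=35: C-D = 25 → Z
  i=36: G-O = 18 → S
  i=37: P-B = 14 → O
  i=38: M-S = 20 → U
  shifts repeat with period 7: ZSOUNSB

ZSOUNSB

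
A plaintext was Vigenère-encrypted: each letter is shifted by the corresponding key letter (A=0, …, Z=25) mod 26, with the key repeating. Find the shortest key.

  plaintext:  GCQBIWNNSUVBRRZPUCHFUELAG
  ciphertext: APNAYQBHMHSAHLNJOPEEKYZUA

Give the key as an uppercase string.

UNXZQUOU

  i= 0: A-G = 20 → U
  i= 1: P-C = 13 → N
  i= 2: N-Q = 23 → X
  i= 3: A-B = 25 → Z
  i= 4: Y-I = 16 → Q
  i= 5: Q-W = 20 → U
  i= 6: B-N = 14 → O
  i= 7: H-N = 20 → U
  i= 8: M-S = 20 → U
  i= 9: H-U = 13 → N
  i=10: S-V = 23 → X
  i=11: A-B = 25 → Z
  i=12: H-R = 16 → Q
  i=13: L-R = 20 → U
  i=14: N-Z = 14 → O
  i=15: J-P = 20 → U
  i=16: O-U = 20 → U
  i=17: P-C = 13 → N
  i=18: E-H = 23 → X
  i=19: E-F = 25 → Z
  i=20: K-U = 16 → Q
  i=21: Y-E = 20 → U
  i=22: Z-L = 14 → O
  i=23: U-A = 20 → U
  i=24: A-G = 20 → U
  shifts repeat with period 8: UNXZQUOU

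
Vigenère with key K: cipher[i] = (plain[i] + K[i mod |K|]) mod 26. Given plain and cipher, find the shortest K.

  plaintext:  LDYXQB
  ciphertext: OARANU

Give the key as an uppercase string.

  i= 0: O-L =  3 → D
  i= 1: A-D = 23 → X
  i= 2: R-Y = 19 → T
  i= 3: A-X =  3 → D
  i= 4: N-Q = 23 → X
  i= 5: U-B = 19 → T
  shifts repeat with period 3: DXT

DXT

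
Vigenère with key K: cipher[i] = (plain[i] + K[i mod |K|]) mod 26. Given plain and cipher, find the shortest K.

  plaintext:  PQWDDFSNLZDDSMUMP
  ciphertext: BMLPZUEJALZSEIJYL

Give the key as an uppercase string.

MWP

  i= 0: B-P = 12 → M
  i= 1: M-Q = 22 → W
  i= 2: L-W = 15 → P
  i= 3: P-D = 12 → M
  i= 4: Z-D = 22 → W
  i= 5: U-F = 15 → P
  i= 6: E-S = 12 → M
  i= 7: J-N = 22 → W
  i= 8: A-L = 15 → P
  i= 9: L-Z = 12 → M
  i=10: Z-D = 22 → W
  i=11: S-D = 15 → P
  i=12: E-S = 12 → M
  i=13: I-M = 22 → W
  i=14: J-U = 15 → P
  i=15: Y-M = 12 → M
  i=16: L-P = 22 → W
  shifts repeat with period 3: MWP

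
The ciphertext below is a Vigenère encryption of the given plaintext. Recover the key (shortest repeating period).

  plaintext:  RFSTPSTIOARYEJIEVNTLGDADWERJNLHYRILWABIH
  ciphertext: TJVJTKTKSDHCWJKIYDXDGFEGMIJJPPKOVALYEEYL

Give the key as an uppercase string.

  i= 0: T-R =  2 → C
  i= 1: J-F =  4 → E
  i= 2: V-S =  3 → D
  i= 3: J-T = 16 → Q
  i= 4: T-P =  4 → E
  i= 5: K-S = 18 → S
  i= 6: T-T =  0 → A
  i= 7: K-I =  2 → C
  i= 8: S-O =  4 → E
  i= 9: D-A =  3 → D
  i=10: H-R = 16 → Q
  i=11: C-Y =  4 → E
  i=12: W-E = 18 → S
  i=13: J-J =  0 → A
  i=14: K-I =  2 → C
  i=15: I-E =  4 → E
  i=16: Y-V =  3 → D
  i=17: D-N = 16 → Q
  i=18: X-T =  4 → E
  i=19: D-L = 18 → S
  i=20: G-G =  0 → A
  i=21: F-D =  2 → C
  i=22: E-A =  4 → E
  i=23: G-D =  3 → D
  i=24: M-W = 16 → Q
  i=25: I-E =  4 → E
  i=26: J-R = 18 → S
  i=27: J-J =  0 → A
  i=28: P-N =  2 → C
  i=29: P-L =  4 → E
  i=30: K-H =  3 → D
  i=31: O-Y = 16 → Q
  i=32: V-R =  4 → E
  i=33: A-I = 18 → S
  i=34: L-L =  0 → A
  i=35: Y-W =  2 → C
  i=36: E-A =  4 → E
  i=37: E-B =  3 → D
  i=38: Y-I = 16 → Q
  i=39: L-H =  4 → E
  shifts repeat with period 7: CEDQESA

CEDQESA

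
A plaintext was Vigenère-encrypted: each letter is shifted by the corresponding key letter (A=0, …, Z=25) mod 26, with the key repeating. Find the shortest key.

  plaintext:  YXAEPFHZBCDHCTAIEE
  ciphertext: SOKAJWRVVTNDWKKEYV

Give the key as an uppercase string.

  i= 0: S-Y = 20 → U
  i= 1: O-X = 17 → R
  i= 2: K-A = 10 → K
  i= 3: A-E = 22 → W
  i= 4: J-P = 20 → U
  i= 5: W-F = 17 → R
  i= 6: R-H = 10 → K
  i= 7: V-Z = 22 → W
  i= 8: V-B = 20 → U
  i= 9: T-C = 17 → R
  i=10: N-D = 10 → K
  i=11: D-H = 22 → W
  i=12: W-C = 20 → U
  i=13: K-T = 17 → R
  i=14: K-A = 10 → K
  i=15: E-I = 22 → W
  i=16: Y-E = 20 → U
  i=17: V-E = 17 → R
  shifts repeat with period 4: URKW

URKW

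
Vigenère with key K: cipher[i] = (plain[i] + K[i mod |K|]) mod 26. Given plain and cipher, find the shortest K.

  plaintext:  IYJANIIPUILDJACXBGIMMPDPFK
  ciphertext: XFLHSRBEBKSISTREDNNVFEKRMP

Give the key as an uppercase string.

PHCHFJT

  i= 0: X-I = 15 → P
  i= 1: F-Y =  7 → H
  i= 2: L-J =  2 → C
  i= 3: H-A =  7 → H
  i= 4: S-N =  5 → F
  i= 5: R-I =  9 → J
  i= 6: B-I = 19 → T
  i= 7: E-P = 15 → P
  i= 8: B-U =  7 → H
  i= 9: K-I =  2 → C
  i=10: S-L =  7 → H
  i=11: I-D =  5 → F
  i=12: S-J =  9 → J
  i=13: T-A = 19 → T
  i=14: R-C = 15 → P
  i=15: E-X =  7 → H
  i=16: D-B =  2 → C
  i=17: N-G =  7 → H
  i=18: N-I =  5 → F
  i=19: V-M =  9 → J
  i=20: F-M = 19 → T
  i=21: E-P = 15 → P
  i=22: K-D =  7 → H
  i=23: R-P =  2 → C
  i=24: M-F =  7 → H
  i=25: P-K =  5 → F
  shifts repeat with period 7: PHCHFJT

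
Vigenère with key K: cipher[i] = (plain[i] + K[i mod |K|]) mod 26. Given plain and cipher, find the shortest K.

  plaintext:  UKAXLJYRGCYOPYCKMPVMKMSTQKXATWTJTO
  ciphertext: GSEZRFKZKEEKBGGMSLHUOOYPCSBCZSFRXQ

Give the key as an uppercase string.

  i= 0: G-U = 12 → M
  i= 1: S-K =  8 → I
  i= 2: E-A =  4 → E
  i= 3: Z-X =  2 → C
  i= 4: R-L =  6 → G
  i= 5: F-J = 22 → W
  i= 6: K-Y = 12 → M
  i= 7: Z-R =  8 → I
  i= 8: K-G =  4 → E
  i= 9: E-C =  2 → C
  i=10: E-Y =  6 → G
  i=11: K-O = 22 → W
  i=12: B-P = 12 → M
  i=13: G-Y =  8 → I
  i=14: G-C =  4 → E
  i=15: M-K =  2 → C
  i=16: S-M =  6 → G
  i=17: L-P = 22 → W
  i=18: H-V = 12 → M
  i=19: U-M =  8 → I
  i=20: O-K =  4 → E
  i=21: O-M =  2 → C
  i=22: Y-S =  6 → G
  i=23: P-T = 22 → W
  i=24: C-Q = 12 → M
  i=25: S-K =  8 → I
  i=26: B-X =  4 → E
  i=27: C-A =  2 → C
  i=28: Z-T =  6 → G
  i=29: S-W = 22 → W
  i=30: F-T = 12 → M
  i=31: R-J =  8 → I
  i=32: X-T =  4 → E
  i=33: Q-O =  2 → C
  shifts repeat with period 6: MIECGW

MIECGW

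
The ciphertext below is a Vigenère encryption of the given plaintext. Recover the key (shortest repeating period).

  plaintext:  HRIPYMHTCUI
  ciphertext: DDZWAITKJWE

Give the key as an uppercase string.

  i= 0: D-H = 22 → W
  i= 1: D-R = 12 → M
  i= 2: Z-I = 17 → R
  i= 3: W-P =  7 → H
  i= 4: A-Y =  2 → C
  i= 5: I-M = 22 → W
  i= 6: T-H = 12 → M
  i= 7: K-T = 17 → R
  i= 8: J-C =  7 → H
  i= 9: W-U =  2 → C
  i=10: E-I = 22 → W
  shifts repeat with period 5: WMRHC

WMRHC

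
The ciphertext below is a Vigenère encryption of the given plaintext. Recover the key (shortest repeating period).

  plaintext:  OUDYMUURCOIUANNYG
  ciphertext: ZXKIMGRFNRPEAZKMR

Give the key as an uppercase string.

LDHKAMXO

  i= 0: Z-O = 11 → L
  i= 1: X-U =  3 → D
  i= 2: K-D =  7 → H
  i= 3: I-Y = 10 → K
  i= 4: M-M =  0 → A
  i= 5: G-U = 12 → M
  i= 6: R-U = 23 → X
  i= 7: F-R = 14 → O
  i= 8: N-C = 11 → L
  i= 9: R-O =  3 → D
  i=10: P-I =  7 → H
  i=11: E-U = 10 → K
  i=12: A-A =  0 → A
  i=13: Z-N = 12 → M
  i=14: K-N = 23 → X
  i=15: M-Y = 14 → O
  i=16: R-G = 11 → L
  shifts repeat with period 8: LDHKAMXO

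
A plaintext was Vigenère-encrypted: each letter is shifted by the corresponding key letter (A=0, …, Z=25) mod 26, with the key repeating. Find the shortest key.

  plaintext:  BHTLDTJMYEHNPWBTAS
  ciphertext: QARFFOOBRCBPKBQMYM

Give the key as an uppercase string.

  i= 0: Q-B = 15 → P
  i= 1: A-H = 19 → T
  i= 2: R-T = 24 → Y
  i= 3: F-L = 20 → U
  i= 4: F-D =  2 → C
  i= 5: O-T = 21 → V
  i= 6: O-J =  5 → F
  i= 7: B-M = 15 → P
  i= 8: R-Y = 19 → T
  i= 9: C-E = 24 → Y
  i=10: B-H = 20 → U
  i=11: P-N =  2 → C
  i=12: K-P = 21 → V
  i=13: B-W =  5 → F
  i=14: Q-B = 15 → P
  i=15: M-T = 19 → T
  i=16: Y-A = 24 → Y
  i=17: M-S = 20 → U
  shifts repeat with period 7: PTYUCVF

PTYUCVF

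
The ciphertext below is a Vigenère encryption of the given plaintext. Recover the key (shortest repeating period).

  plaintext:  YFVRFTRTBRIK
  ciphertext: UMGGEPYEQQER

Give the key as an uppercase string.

WHLPZ

  i= 0: U-Y = 22 → W
  i= 1: M-F =  7 → H
  i= 2: G-V = 11 → L
  i= 3: G-R = 15 → P
  i= 4: E-F = 25 → Z
  i= 5: P-T = 22 → W
  i= 6: Y-R =  7 → H
  i= 7: E-T = 11 → L
  i= 8: Q-B = 15 → P
  i= 9: Q-R = 25 → Z
  i=10: E-I = 22 → W
  i=11: R-K =  7 → H
  shifts repeat with period 5: WHLPZ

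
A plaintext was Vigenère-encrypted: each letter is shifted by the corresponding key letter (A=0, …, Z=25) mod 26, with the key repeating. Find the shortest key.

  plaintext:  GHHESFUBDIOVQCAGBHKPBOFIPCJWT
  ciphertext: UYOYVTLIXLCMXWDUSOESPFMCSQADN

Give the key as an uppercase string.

ORHUD

  i= 0: U-G = 14 → O
  i= 1: Y-H = 17 → R
  i= 2: O-H =  7 → H
  i= 3: Y-E = 20 → U
  i= 4: V-S =  3 → D
  i= 5: T-F = 14 → O
  i= 6: L-U = 17 → R
  i= 7: I-B =  7 → H
  i= 8: X-D = 20 → U
  i= 9: L-I =  3 → D
  i=10: C-O = 14 → O
  i=11: M-V = 17 → R
  i=12: X-Q =  7 → H
  i=13: W-C = 20 → U
  i=14: D-A =  3 → D
  i=15: U-G = 14 → O
  i=16: S-B = 17 → R
  i=17: O-H =  7 → H
  i=18: E-K = 20 → U
  i=19: S-P =  3 → D
  i=20: P-B = 14 → O
  i=21: F-O = 17 → R
  i=22: M-F =  7 → H
  i=23: C-I = 20 → U
  i=24: S-P =  3 → D
  i=25: Q-C = 14 → O
  i=26: A-J = 17 → R
  i=27: D-W =  7 → H
  i=28: N-T = 20 → U
  shifts repeat with period 5: ORHUD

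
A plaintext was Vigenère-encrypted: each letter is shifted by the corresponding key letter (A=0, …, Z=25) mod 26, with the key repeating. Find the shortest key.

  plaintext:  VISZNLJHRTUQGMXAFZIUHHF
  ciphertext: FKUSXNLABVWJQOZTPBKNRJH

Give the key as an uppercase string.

  i= 0: F-V = 10 → K
  i= 1: K-I =  2 → C
  i= 2: U-S =  2 → C
  i= 3: S-Z = 19 → T
  i= 4: X-N = 10 → K
  i= 5: N-L =  2 → C
  i= 6: L-J =  2 → C
  i= 7: A-H = 19 → T
  i= 8: B-R = 10 → K
  i= 9: V-T =  2 → C
  i=10: W-U =  2 → C
  i=11: J-Q = 19 → T
  i=12: Q-G = 10 → K
  i=13: O-M =  2 → C
  i=14: Z-X =  2 → C
  i=15: T-A = 19 → T
  i=16: P-F = 10 → K
  i=17: B-Z =  2 → C
  i=18: K-I =  2 → C
  i=19: N-U = 19 → T
  i=20: R-H = 10 → K
  i=21: J-H =  2 → C
  i=22: H-F =  2 → C
  shifts repeat with period 4: KCCT

KCCT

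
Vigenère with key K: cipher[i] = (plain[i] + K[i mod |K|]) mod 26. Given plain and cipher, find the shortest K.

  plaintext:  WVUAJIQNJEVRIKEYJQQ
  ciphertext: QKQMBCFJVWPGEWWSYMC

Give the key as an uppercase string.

UPWMS

  i= 0: Q-W = 20 → U
  i= 1: K-V = 15 → P
  i= 2: Q-U = 22 → W
  i= 3: M-A = 12 → M
  i= 4: B-J = 18 → S
  i= 5: C-I = 20 → U
  i= 6: F-Q = 15 → P
  i= 7: J-N = 22 → W
  i= 8: V-J = 12 → M
  i= 9: W-E = 18 → S
  i=10: P-V = 20 → U
  i=11: G-R = 15 → P
  i=12: E-I = 22 → W
  i=13: W-K = 12 → M
  i=14: W-E = 18 → S
  i=15: S-Y = 20 → U
  i=16: Y-J = 15 → P
  i=17: M-Q = 22 → W
  i=18: C-Q = 12 → M
  shifts repeat with period 5: UPWMS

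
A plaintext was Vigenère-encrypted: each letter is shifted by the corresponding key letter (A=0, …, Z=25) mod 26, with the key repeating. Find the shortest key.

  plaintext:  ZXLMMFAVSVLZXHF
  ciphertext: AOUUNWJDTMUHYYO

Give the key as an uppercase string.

  i= 0: A-Z =  1 → B
  i= 1: O-X = 17 → R
  i= 2: U-L =  9 → J
  i= 3: U-M =  8 → I
  i= 4: N-M =  1 → B
  i= 5: W-F = 17 → R
  i= 6: J-A =  9 → J
  i= 7: D-V =  8 → I
  i= 8: T-S =  1 → B
  i= 9: M-V = 17 → R
  i=10: U-L =  9 → J
  i=11: H-Z =  8 → I
  i=12: Y-X =  1 → B
  i=13: Y-H = 17 → R
  i=14: O-F =  9 → J
  shifts repeat with period 4: BRJI

BRJI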